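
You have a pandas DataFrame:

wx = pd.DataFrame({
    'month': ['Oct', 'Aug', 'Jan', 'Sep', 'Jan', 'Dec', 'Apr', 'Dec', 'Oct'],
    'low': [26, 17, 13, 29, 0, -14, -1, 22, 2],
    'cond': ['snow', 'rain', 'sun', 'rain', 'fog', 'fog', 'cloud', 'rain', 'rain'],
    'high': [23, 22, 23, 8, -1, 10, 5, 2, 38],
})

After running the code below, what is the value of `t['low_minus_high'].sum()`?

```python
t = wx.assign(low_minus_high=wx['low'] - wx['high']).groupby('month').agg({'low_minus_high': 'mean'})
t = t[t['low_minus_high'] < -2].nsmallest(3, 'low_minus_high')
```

-27.5

add column low_minus_high = wx['low'] - wx['high']:
  month  low   cond  high  low_minus_high
0   Oct   26   snow    23               3
1   Aug   17   rain    22              -5
2   Jan   13    sun    23             -10
3   Sep   29   rain     8              21
4   Jan    0    fog    -1               1
5   Dec  -14    fog    10             -24
6   Apr   -1  cloud     5              -6
7   Dec   22   rain     2              20
8   Oct    2   rain    38             -36
group by month, mean of low_minus_high:
       low_minus_high
month                
Apr              -6.0
Aug              -5.0
Dec              -2.0
Jan              -4.5
Oct             -16.5
Sep              21.0
filter rows where low_minus_high < -2:
       low_minus_high
month                
Apr              -6.0
Aug              -5.0
Jan              -4.5
Oct             -16.5
take 3 rows with smallest low_minus_high:
       low_minus_high
month                
Oct             -16.5
Apr              -6.0
Aug              -5.0
Finally, sum of column 'low_minus_high' = -27.5.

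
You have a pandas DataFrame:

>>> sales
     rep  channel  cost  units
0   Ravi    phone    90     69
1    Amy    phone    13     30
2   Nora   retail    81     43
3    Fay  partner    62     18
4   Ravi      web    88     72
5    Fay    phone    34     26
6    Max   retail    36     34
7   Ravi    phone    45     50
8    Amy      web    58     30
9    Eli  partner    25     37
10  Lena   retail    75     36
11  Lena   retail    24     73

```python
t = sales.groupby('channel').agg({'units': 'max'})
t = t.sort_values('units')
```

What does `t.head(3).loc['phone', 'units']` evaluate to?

group by channel, max of units:
         units
channel       
partner     37
phone       69
retail      73
web         72
sort by units:
         units
channel       
partner     37
phone       69
web         72
retail      73
take first 3 rows:
         units
channel       
partner     37
phone       69
web         72
value at row 'phone', column 'units' → 69

69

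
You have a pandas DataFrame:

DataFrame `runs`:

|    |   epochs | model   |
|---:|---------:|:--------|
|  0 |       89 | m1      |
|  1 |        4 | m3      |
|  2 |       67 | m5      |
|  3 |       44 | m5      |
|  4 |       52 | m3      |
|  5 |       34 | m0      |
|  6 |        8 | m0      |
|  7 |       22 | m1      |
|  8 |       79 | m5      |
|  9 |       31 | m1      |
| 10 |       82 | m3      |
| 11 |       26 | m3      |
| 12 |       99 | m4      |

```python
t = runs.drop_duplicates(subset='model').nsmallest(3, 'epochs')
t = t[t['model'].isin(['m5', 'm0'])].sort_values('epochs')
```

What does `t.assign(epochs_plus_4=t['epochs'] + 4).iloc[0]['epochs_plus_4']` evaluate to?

drop duplicate model (keep=first):
    epochs model
0       89    m1
1        4    m3
2       67    m5
5       34    m0
12      99    m4
take 3 rows with smallest epochs:
   epochs model
1       4    m3
5      34    m0
2      67    m5
filter rows where model in ['m5', 'm0']:
   epochs model
5      34    m0
2      67    m5
sort by epochs:
   epochs model
5      34    m0
2      67    m5
add column epochs_plus_4 = t['epochs'] + 4:
   epochs model  epochs_plus_4
5      34    m0             38
2      67    m5             71
Hence 38.

38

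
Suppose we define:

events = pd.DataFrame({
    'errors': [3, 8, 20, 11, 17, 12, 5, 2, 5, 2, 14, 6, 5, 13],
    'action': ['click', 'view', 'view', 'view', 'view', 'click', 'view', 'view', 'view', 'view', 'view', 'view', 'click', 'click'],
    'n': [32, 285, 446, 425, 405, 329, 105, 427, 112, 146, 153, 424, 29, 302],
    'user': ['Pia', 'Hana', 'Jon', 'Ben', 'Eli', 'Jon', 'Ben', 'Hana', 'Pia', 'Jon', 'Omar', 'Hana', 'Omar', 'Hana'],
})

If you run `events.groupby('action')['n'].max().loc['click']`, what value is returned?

329

group by action, max of n:
action
click    329
view     446
Name: n, dtype: int64
Finally, value at index 'click' = 329.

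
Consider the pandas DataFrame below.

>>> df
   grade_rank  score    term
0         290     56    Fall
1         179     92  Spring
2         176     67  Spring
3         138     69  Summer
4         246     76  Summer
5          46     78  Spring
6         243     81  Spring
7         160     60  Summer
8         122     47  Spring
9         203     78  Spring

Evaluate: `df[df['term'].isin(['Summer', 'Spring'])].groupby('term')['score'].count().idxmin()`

filter rows where term in ['Summer', 'Spring']:
   grade_rank  score    term
1         179     92  Spring
2         176     67  Spring
3         138     69  Summer
4         246     76  Summer
5          46     78  Spring
6         243     81  Spring
7         160     60  Summer
8         122     47  Spring
9         203     78  Spring
group by term, count of score:
term
Spring    6
Summer    3
Name: score, dtype: int64

Summer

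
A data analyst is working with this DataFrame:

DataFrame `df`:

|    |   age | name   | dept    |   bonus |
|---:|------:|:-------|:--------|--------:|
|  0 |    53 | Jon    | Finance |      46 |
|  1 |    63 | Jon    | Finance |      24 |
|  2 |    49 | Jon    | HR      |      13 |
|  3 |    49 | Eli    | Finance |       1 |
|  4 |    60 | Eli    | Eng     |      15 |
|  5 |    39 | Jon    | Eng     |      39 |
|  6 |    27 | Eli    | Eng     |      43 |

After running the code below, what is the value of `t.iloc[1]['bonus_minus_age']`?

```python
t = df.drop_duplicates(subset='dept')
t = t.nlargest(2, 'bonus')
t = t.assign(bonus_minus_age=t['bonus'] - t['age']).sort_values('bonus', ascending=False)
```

-45

drop duplicate dept (keep=first):
   age name     dept  bonus
0   53  Jon  Finance     46
2   49  Jon       HR     13
4   60  Eli      Eng     15
take 2 rows with largest bonus:
   age name     dept  bonus
0   53  Jon  Finance     46
4   60  Eli      Eng     15
add column bonus_minus_age = t['bonus'] - t['age']:
   age name     dept  bonus  bonus_minus_age
0   53  Jon  Finance     46               -7
4   60  Eli      Eng     15              -45
sort by bonus descending:
   age name     dept  bonus  bonus_minus_age
0   53  Jon  Finance     46               -7
4   60  Eli      Eng     15              -45
Taking the value at position 1, column 'bonus_minus_age' gives -45.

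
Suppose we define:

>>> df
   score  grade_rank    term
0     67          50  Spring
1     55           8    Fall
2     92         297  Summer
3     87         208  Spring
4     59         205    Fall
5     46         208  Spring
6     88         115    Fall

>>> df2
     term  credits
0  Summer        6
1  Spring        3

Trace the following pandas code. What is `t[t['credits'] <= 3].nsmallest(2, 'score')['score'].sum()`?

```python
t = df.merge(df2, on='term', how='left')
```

merge on 'term' (how='left') → 7 rows:
   score  grade_rank    term  credits
0     67          50  Spring      3.0
1     55           8    Fall      NaN
2     92         297  Summer      6.0
3     87         208  Spring      3.0
4     59         205    Fall      NaN
5     46         208  Spring      3.0
6     88         115    Fall      NaN
filter rows where credits <= 3:
   score  grade_rank    term  credits
0     67          50  Spring      3.0
3     87         208  Spring      3.0
5     46         208  Spring      3.0
take 2 rows with smallest score:
   score  grade_rank    term  credits
5     46         208  Spring      3.0
0     67          50  Spring      3.0
Hence 113.

113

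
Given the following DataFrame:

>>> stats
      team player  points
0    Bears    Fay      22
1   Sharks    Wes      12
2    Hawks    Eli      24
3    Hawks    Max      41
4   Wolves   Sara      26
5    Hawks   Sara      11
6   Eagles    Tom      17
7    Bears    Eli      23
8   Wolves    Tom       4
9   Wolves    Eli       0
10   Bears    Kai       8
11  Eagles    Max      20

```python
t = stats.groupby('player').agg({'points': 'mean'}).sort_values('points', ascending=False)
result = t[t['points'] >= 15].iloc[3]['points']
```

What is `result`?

15.6666666667

group by player, mean of points:
           points
player           
Eli     15.666667
Fay     22.000000
Kai      8.000000
Max     30.500000
Sara    18.500000
Tom     10.500000
Wes     12.000000
sort by points descending:
           points
player           
Max     30.500000
Fay     22.000000
Sara    18.500000
Eli     15.666667
Wes     12.000000
Tom     10.500000
Kai      8.000000
filter rows where points >= 15:
           points
player           
Max     30.500000
Fay     22.000000
Sara    18.500000
Eli     15.666667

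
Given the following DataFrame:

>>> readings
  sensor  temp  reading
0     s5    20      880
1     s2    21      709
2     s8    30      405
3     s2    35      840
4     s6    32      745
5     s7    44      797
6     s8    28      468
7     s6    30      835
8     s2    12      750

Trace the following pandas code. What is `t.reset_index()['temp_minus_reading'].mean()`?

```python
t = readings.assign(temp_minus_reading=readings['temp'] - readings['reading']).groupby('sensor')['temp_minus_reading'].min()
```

add column temp_minus_reading = readings['temp'] - readings['reading']:
  sensor  temp  reading  temp_minus_reading
0     s5    20      880                -860
1     s2    21      709                -688
2     s8    30      405                -375
3     s2    35      840                -805
4     s6    32      745                -713
5     s7    44      797                -753
6     s8    28      468                -440
7     s6    30      835                -805
8     s2    12      750                -738
group by sensor, min of temp_minus_reading:
sensor
s2   -805
s5   -860
s6   -805
s7   -753
s8   -440
Name: temp_minus_reading, dtype: int64
reset_index():
  sensor  temp_minus_reading
0     s2                -805
1     s5                -860
2     s6                -805
3     s7                -753
4     s8                -440
Reading off the mean of column 'temp_minus_reading', we get -732.6.

-732.6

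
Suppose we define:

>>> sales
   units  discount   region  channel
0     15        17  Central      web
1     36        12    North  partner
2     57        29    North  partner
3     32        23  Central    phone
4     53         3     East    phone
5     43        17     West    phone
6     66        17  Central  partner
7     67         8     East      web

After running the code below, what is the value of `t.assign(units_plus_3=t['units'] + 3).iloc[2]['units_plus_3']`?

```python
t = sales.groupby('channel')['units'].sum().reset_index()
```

group by channel, sum of units:
channel
partner    159
phone      128
web         82
Name: units, dtype: int64
reset_index():
   channel  units
0  partner    159
1    phone    128
2      web     82
add column units_plus_3 = t['units'] + 3:
   channel  units  units_plus_3
0  partner    159           162
1    phone    128           131
2      web     82            85
Then the value at position 2, column 'units_plus_3': 85

85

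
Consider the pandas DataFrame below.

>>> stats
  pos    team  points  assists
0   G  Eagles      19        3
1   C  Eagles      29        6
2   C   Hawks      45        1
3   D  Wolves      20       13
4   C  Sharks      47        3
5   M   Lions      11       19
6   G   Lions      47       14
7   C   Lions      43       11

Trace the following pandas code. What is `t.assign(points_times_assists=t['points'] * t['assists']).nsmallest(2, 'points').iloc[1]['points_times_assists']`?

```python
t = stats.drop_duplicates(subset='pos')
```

57

drop duplicate pos (keep=first):
  pos    team  points  assists
0   G  Eagles      19        3
1   C  Eagles      29        6
3   D  Wolves      20       13
5   M   Lions      11       19
add column points_times_assists = t['points'] * t['assists']:
  pos    team  points  assists  points_times_assists
0   G  Eagles      19        3                    57
1   C  Eagles      29        6                   174
3   D  Wolves      20       13                   260
5   M   Lions      11       19                   209
take 2 rows with smallest points:
  pos    team  points  assists  points_times_assists
5   M   Lions      11       19                   209
0   G  Eagles      19        3                    57
Then the value at position 1, column 'points_times_assists': 57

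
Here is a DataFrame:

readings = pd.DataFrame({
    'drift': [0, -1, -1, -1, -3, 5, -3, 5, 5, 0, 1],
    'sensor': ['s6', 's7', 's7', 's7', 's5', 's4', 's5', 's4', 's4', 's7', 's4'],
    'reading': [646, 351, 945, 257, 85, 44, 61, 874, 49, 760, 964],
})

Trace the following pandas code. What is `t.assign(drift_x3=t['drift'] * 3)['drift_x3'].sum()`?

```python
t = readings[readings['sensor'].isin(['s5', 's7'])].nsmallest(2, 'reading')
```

-18

filter rows where sensor in ['s5', 's7']:
   drift sensor  reading
1     -1     s7      351
2     -1     s7      945
3     -1     s7      257
4     -3     s5       85
6     -3     s5       61
9      0     s7      760
take 2 rows with smallest reading:
   drift sensor  reading
6     -3     s5       61
4     -3     s5       85
add column drift_x3 = t['drift'] * 3:
   drift sensor  reading  drift_x3
6     -3     s5       61        -9
4     -3     s5       85        -9
So sum() = -18.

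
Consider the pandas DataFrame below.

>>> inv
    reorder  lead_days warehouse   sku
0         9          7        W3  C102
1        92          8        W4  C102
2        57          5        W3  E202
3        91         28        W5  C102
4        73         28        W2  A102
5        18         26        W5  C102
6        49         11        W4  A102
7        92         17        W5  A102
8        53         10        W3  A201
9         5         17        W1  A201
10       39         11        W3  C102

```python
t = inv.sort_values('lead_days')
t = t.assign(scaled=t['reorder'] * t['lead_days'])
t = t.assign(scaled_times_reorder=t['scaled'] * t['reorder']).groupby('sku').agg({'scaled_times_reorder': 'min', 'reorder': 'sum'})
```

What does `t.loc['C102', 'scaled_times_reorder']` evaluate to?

567

sort by lead_days:
    reorder  lead_days warehouse   sku
2        57          5        W3  E202
0         9          7        W3  C102
1        92          8        W4  C102
8        53         10        W3  A201
6        49         11        W4  A102
10       39         11        W3  C102
7        92         17        W5  A102
9         5         17        W1  A201
5        18         26        W5  C102
3        91         28        W5  C102
4        73         28        W2  A102
add column scaled = t['reorder'] * t['lead_days']:
    reorder  lead_days warehouse   sku  scaled
2        57          5        W3  E202     285
0         9          7        W3  C102      63
1        92          8        W4  C102     736
8        53         10        W3  A201     530
6        49         11        W4  A102     539
10       39         11        W3  C102     429
7        92         17        W5  A102    1564
9         5         17        W1  A201      85
5        18         26        W5  C102     468
3        91         28        W5  C102    2548
4        73         28        W2  A102    2044
add column scaled_times_reorder = t['scaled'] * t['reorder']:
    reorder  lead_days warehouse   sku  scaled  scaled_times_reorder
2        57          5        W3  E202     285                 16245
0         9          7        W3  C102      63                   567
1        92          8        W4  C102     736                 67712
8        53         10        W3  A201     530                 28090
6        49         11        W4  A102     539                 26411
10       39         11        W3  C102     429                 16731
7        92         17        W5  A102    1564                143888
9         5         17        W1  A201      85                   425
5        18         26        W5  C102     468                  8424
3        91         28        W5  C102    2548                231868
4        73         28        W2  A102    2044                149212
group by sku: min(scaled_times_reorder), sum(reorder):
      scaled_times_reorder  reorder
sku                                
A102                 26411      214
A201                   425       58
C102                   567      249
E202                 16245       57
The value at row 'C102', column 'scaled_times_reorder' is 567.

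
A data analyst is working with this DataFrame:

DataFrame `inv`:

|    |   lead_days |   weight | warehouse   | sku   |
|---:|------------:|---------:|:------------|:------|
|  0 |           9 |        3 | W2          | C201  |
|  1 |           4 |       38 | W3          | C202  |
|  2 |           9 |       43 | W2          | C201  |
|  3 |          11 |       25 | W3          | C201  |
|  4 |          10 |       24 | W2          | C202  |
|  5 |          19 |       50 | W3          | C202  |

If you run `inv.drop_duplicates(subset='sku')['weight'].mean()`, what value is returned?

20.5

drop duplicate sku (keep=first):
   lead_days  weight warehouse   sku
0          9       3        W2  C201
1          4      38        W3  C202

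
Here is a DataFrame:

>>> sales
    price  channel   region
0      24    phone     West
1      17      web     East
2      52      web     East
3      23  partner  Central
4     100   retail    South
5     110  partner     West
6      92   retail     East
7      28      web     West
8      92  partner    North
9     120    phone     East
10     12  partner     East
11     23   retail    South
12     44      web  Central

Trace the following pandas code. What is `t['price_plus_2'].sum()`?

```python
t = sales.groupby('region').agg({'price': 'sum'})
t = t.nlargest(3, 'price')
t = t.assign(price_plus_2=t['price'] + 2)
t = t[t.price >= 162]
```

group by region, sum of price:
         price
region        
Central     67
East       293
North       92
South      123
West       162
take 3 rows with largest price:
        price
region       
East      293
West      162
South     123
add column price_plus_2 = t['price'] + 2:
        price  price_plus_2
region                     
East      293           295
West      162           164
South     123           125
filter rows where price >= 162:
        price  price_plus_2
region                     
East      293           295
West      162           164
Hence 459.

459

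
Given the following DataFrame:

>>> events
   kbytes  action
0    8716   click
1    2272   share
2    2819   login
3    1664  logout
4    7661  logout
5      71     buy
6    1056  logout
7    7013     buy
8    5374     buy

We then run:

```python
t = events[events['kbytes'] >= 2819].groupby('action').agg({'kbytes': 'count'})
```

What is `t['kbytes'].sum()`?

filter rows where kbytes >= 2819:
   kbytes  action
0    8716   click
2    2819   login
4    7661  logout
7    7013     buy
8    5374     buy
group by action, count of kbytes:
        kbytes
action        
buy          2
click        1
login        1
logout       1
Then the sum of column 'kbytes': 5

5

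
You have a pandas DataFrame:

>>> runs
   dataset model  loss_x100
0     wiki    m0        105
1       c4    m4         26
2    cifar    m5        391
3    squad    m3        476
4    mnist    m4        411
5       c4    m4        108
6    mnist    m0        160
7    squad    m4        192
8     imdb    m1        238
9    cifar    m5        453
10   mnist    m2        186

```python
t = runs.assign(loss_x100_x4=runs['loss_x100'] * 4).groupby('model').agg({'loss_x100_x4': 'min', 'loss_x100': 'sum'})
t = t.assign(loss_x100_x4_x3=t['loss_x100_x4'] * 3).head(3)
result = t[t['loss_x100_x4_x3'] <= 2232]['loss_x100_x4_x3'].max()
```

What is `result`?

add column loss_x100_x4 = runs['loss_x100'] * 4:
   dataset model  loss_x100  loss_x100_x4
0     wiki    m0        105           420
1       c4    m4         26           104
2    cifar    m5        391          1564
3    squad    m3        476          1904
4    mnist    m4        411          1644
5       c4    m4        108           432
6    mnist    m0        160           640
7    squad    m4        192           768
8     imdb    m1        238           952
9    cifar    m5        453          1812
10   mnist    m2        186           744
group by model: min(loss_x100_x4), sum(loss_x100):
       loss_x100_x4  loss_x100
model                         
m0              420        265
m1              952        238
m2              744        186
m3             1904        476
m4              104        737
m5             1564        844
add column loss_x100_x4_x3 = t['loss_x100_x4'] * 3:
       loss_x100_x4  loss_x100  loss_x100_x4_x3
model                                          
m0              420        265             1260
m1              952        238             2856
m2              744        186             2232
m3             1904        476             5712
m4              104        737              312
m5             1564        844             4692
take first 3 rows:
       loss_x100_x4  loss_x100  loss_x100_x4_x3
model                                          
m0              420        265             1260
m1              952        238             2856
m2              744        186             2232
filter rows where loss_x100_x4_x3 <= 2232:
       loss_x100_x4  loss_x100  loss_x100_x4_x3
model                                          
m0              420        265             1260
m2              744        186             2232
Reading off the max of column 'loss_x100_x4_x3', we get 2232.

2232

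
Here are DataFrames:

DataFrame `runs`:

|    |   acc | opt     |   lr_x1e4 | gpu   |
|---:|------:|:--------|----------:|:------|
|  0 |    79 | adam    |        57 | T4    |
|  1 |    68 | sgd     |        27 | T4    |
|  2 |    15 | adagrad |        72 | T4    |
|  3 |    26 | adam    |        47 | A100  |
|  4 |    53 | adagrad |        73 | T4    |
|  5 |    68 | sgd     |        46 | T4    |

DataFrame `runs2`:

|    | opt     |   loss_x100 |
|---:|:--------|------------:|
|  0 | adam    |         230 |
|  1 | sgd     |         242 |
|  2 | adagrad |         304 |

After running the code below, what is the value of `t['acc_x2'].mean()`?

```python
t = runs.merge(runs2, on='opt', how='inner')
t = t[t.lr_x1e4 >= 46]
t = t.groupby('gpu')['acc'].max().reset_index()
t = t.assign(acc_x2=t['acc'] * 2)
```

merge on 'opt' (how='inner') → 6 rows:
   acc      opt  lr_x1e4   gpu  loss_x100
0   79     adam       57    T4        230
1   68      sgd       27    T4        242
2   15  adagrad       72    T4        304
3   26     adam       47  A100        230
4   53  adagrad       73    T4        304
5   68      sgd       46    T4        242
filter rows where lr_x1e4 >= 46:
   acc      opt  lr_x1e4   gpu  loss_x100
0   79     adam       57    T4        230
2   15  adagrad       72    T4        304
3   26     adam       47  A100        230
4   53  adagrad       73    T4        304
5   68      sgd       46    T4        242
group by gpu, max of acc:
gpu
A100    26
T4      79
Name: acc, dtype: int64
reset_index():
    gpu  acc
0  A100   26
1    T4   79
add column acc_x2 = t['acc'] * 2:
    gpu  acc  acc_x2
0  A100   26      52
1    T4   79     158
mean of column 'acc_x2' → 105.0

105.0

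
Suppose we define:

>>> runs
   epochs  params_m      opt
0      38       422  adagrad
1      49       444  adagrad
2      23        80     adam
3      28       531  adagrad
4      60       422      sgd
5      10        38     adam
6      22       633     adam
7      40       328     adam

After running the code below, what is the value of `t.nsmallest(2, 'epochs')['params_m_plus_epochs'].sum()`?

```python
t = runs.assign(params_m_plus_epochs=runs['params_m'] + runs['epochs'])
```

add column params_m_plus_epochs = runs['params_m'] + runs['epochs']:
   epochs  params_m      opt  params_m_plus_epochs
0      38       422  adagrad                   460
1      49       444  adagrad                   493
2      23        80     adam                   103
3      28       531  adagrad                   559
4      60       422      sgd                   482
5      10        38     adam                    48
6      22       633     adam                   655
7      40       328     adam                   368
take 2 rows with smallest epochs:
   epochs  params_m   opt  params_m_plus_epochs
5      10        38  adam                    48
6      22       633  adam                   655
So sum() = 703.

703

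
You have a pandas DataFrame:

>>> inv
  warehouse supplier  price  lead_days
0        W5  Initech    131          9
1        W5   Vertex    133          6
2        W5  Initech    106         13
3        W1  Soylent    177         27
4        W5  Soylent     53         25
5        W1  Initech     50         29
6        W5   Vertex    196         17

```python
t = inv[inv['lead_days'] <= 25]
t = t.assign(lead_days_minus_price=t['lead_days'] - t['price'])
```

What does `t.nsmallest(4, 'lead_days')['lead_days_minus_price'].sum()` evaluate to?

filter rows where lead_days <= 25:
  warehouse supplier  price  lead_days
0        W5  Initech    131          9
1        W5   Vertex    133          6
2        W5  Initech    106         13
4        W5  Soylent     53         25
6        W5   Vertex    196         17
add column lead_days_minus_price = t['lead_days'] - t['price']:
  warehouse supplier  price  lead_days  lead_days_minus_price
0        W5  Initech    131          9                   -122
1        W5   Vertex    133          6                   -127
2        W5  Initech    106         13                    -93
4        W5  Soylent     53         25                    -28
6        W5   Vertex    196         17                   -179
take 4 rows with smallest lead_days:
  warehouse supplier  price  lead_days  lead_days_minus_price
1        W5   Vertex    133          6                   -127
0        W5  Initech    131          9                   -122
2        W5  Initech    106         13                    -93
6        W5   Vertex    196         17                   -179
Reading off the sum of column 'lead_days_minus_price', we get -521.

-521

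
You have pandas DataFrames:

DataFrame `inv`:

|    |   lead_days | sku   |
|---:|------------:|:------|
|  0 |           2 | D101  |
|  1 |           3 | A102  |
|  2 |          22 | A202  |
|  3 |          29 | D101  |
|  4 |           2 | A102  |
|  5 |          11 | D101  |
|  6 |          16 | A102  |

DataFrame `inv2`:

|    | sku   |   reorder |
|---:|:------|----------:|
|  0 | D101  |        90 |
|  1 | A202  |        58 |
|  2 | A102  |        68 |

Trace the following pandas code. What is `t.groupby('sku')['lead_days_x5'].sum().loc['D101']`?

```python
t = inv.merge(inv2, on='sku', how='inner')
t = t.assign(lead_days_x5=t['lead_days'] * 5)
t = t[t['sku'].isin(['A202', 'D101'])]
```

210

merge on 'sku' (how='inner') → 7 rows:
   lead_days   sku  reorder
0          2  D101       90
1          3  A102       68
2         22  A202       58
3         29  D101       90
4          2  A102       68
5         11  D101       90
6         16  A102       68
add column lead_days_x5 = t['lead_days'] * 5:
   lead_days   sku  reorder  lead_days_x5
0          2  D101       90            10
1          3  A102       68            15
2         22  A202       58           110
3         29  D101       90           145
4          2  A102       68            10
5         11  D101       90            55
6         16  A102       68            80
filter rows where sku in ['A202', 'D101']:
   lead_days   sku  reorder  lead_days_x5
0          2  D101       90            10
2         22  A202       58           110
3         29  D101       90           145
5         11  D101       90            55
group by sku, sum of lead_days_x5:
sku
A202    110
D101    210
Name: lead_days_x5, dtype: int64
Then the value at index 'D101': 210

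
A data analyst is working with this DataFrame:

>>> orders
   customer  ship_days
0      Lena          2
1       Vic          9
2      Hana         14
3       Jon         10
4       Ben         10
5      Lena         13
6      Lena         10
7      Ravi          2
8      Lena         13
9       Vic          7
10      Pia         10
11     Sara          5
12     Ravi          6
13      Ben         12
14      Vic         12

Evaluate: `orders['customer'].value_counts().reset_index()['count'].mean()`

value_counts of customer:
customer
Lena    4
Vic     3
Ben     2
Ravi    2
Hana    1
Jon     1
Pia     1
Sara    1
Name: count, dtype: int64
reset_index():
  customer  count
0     Lena      4
1      Vic      3
2      Ben      2
3     Ravi      2
4     Hana      1
5      Jon      1
6      Pia      1
7     Sara      1

1.875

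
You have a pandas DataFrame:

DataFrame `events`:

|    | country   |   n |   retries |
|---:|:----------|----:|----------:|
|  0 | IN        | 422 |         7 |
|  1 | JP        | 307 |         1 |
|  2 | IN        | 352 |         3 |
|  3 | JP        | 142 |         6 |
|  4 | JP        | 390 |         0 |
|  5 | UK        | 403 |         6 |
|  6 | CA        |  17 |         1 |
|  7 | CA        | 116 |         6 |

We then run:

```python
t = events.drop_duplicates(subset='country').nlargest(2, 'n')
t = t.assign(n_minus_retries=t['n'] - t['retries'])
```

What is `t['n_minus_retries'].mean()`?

drop duplicate country (keep=first):
  country    n  retries
0      IN  422        7
1      JP  307        1
5      UK  403        6
6      CA   17        1
take 2 rows with largest n:
  country    n  retries
0      IN  422        7
5      UK  403        6
add column n_minus_retries = t['n'] - t['retries']:
  country    n  retries  n_minus_retries
0      IN  422        7              415
5      UK  403        6              397
Finally, mean of column 'n_minus_retries' = 406.0.

406.0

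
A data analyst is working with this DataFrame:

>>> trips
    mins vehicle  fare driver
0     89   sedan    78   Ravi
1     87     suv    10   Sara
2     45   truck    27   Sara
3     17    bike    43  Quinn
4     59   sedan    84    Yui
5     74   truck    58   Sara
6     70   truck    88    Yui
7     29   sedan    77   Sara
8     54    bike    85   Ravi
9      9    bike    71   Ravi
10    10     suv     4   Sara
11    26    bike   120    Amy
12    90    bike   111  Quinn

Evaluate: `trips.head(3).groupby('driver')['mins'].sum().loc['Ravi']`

take first 3 rows:
   mins vehicle  fare driver
0    89   sedan    78   Ravi
1    87     suv    10   Sara
2    45   truck    27   Sara
group by driver, sum of mins:
driver
Ravi     89
Sara    132
Name: mins, dtype: int64

89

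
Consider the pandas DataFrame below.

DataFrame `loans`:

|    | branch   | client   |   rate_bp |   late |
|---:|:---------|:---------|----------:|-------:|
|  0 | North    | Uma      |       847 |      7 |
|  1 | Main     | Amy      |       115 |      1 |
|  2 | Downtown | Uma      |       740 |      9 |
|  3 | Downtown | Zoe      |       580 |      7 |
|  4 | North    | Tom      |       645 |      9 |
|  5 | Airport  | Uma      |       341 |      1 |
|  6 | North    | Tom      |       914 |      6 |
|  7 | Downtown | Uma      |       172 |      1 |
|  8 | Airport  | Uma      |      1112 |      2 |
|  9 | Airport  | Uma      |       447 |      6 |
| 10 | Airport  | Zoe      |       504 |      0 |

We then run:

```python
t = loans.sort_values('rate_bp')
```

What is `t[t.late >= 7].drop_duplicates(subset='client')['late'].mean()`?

8.33333333333

sort by rate_bp:
      branch client  rate_bp  late
1       Main    Amy      115     1
7   Downtown    Uma      172     1
5    Airport    Uma      341     1
9    Airport    Uma      447     6
10   Airport    Zoe      504     0
3   Downtown    Zoe      580     7
4      North    Tom      645     9
2   Downtown    Uma      740     9
0      North    Uma      847     7
6      North    Tom      914     6
8    Airport    Uma     1112     2
filter rows where late >= 7:
     branch client  rate_bp  late
3  Downtown    Zoe      580     7
4     North    Tom      645     9
2  Downtown    Uma      740     9
0     North    Uma      847     7
drop duplicate client (keep=first):
     branch client  rate_bp  late
3  Downtown    Zoe      580     7
4     North    Tom      645     9
2  Downtown    Uma      740     9
So mean() = 8.33333333333.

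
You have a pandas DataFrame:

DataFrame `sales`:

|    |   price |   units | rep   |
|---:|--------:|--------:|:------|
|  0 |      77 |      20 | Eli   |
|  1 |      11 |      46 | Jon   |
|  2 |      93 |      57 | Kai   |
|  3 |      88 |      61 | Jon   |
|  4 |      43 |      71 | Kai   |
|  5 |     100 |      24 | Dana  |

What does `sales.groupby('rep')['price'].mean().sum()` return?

294.5

group by rep, mean of price:
rep
Dana    100.0
Eli      77.0
Jon      49.5
Kai      68.0
Name: price, dtype: float64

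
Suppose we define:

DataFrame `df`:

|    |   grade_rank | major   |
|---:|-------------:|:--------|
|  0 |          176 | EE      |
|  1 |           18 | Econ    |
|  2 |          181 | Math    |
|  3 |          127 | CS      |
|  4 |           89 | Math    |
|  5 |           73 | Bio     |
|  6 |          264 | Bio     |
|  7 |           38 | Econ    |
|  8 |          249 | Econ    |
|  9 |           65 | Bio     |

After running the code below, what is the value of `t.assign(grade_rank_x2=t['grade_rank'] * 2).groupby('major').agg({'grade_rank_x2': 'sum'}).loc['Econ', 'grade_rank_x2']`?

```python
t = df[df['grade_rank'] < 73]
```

filter rows where grade_rank < 73:
   grade_rank major
1          18  Econ
7          38  Econ
9          65   Bio
add column grade_rank_x2 = t['grade_rank'] * 2:
   grade_rank major  grade_rank_x2
1          18  Econ             36
7          38  Econ             76
9          65   Bio            130
group by major, sum of grade_rank_x2:
       grade_rank_x2
major               
Bio              130
Econ             112
Taking the value at row 'Econ', column 'grade_rank_x2' gives 112.

112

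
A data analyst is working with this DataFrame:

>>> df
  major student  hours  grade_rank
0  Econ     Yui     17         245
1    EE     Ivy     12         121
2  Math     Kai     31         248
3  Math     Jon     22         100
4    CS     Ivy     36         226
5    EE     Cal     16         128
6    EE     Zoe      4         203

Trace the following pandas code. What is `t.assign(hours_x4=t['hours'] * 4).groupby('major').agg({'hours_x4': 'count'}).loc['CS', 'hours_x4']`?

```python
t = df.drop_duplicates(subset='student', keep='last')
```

drop duplicate student (keep=last):
  major student  hours  grade_rank
0  Econ     Yui     17         245
2  Math     Kai     31         248
3  Math     Jon     22         100
4    CS     Ivy     36         226
5    EE     Cal     16         128
6    EE     Zoe      4         203
add column hours_x4 = t['hours'] * 4:
  major student  hours  grade_rank  hours_x4
0  Econ     Yui     17         245        68
2  Math     Kai     31         248       124
3  Math     Jon     22         100        88
4    CS     Ivy     36         226       144
5    EE     Cal     16         128        64
6    EE     Zoe      4         203        16
group by major, count of hours_x4:
       hours_x4
major          
CS            1
EE            2
Econ          1
Math          2
The value at row 'CS', column 'hours_x4' is 1.

1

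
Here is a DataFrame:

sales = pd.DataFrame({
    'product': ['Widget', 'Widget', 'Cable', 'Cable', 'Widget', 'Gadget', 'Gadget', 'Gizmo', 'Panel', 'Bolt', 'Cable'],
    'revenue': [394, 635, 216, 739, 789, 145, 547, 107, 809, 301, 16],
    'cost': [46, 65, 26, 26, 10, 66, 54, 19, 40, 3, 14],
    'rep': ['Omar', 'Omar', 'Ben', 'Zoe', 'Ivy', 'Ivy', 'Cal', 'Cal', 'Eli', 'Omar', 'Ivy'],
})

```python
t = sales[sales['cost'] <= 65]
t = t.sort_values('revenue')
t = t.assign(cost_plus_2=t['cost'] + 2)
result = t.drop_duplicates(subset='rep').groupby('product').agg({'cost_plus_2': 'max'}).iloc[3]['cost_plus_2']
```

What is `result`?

filter rows where cost <= 65:
   product  revenue  cost   rep
0   Widget      394    46  Omar
1   Widget      635    65  Omar
2    Cable      216    26   Ben
3    Cable      739    26   Zoe
4   Widget      789    10   Ivy
6   Gadget      547    54   Cal
7    Gizmo      107    19   Cal
8    Panel      809    40   Eli
9     Bolt      301     3  Omar
10   Cable       16    14   Ivy
sort by revenue:
   product  revenue  cost   rep
10   Cable       16    14   Ivy
7    Gizmo      107    19   Cal
2    Cable      216    26   Ben
9     Bolt      301     3  Omar
0   Widget      394    46  Omar
6   Gadget      547    54   Cal
1   Widget      635    65  Omar
3    Cable      739    26   Zoe
4   Widget      789    10   Ivy
8    Panel      809    40   Eli
add column cost_plus_2 = t['cost'] + 2:
   product  revenue  cost   rep  cost_plus_2
10   Cable       16    14   Ivy           16
7    Gizmo      107    19   Cal           21
2    Cable      216    26   Ben           28
9     Bolt      301     3  Omar            5
0   Widget      394    46  Omar           48
6   Gadget      547    54   Cal           56
1   Widget      635    65  Omar           67
3    Cable      739    26   Zoe           28
4   Widget      789    10   Ivy           12
8    Panel      809    40   Eli           42
drop duplicate rep (keep=first):
   product  revenue  cost   rep  cost_plus_2
10   Cable       16    14   Ivy           16
7    Gizmo      107    19   Cal           21
2    Cable      216    26   Ben           28
9     Bolt      301     3  Omar            5
3    Cable      739    26   Zoe           28
8    Panel      809    40   Eli           42
group by product, max of cost_plus_2:
         cost_plus_2
product             
Bolt               5
Cable             28
Gizmo             21
Panel             42

42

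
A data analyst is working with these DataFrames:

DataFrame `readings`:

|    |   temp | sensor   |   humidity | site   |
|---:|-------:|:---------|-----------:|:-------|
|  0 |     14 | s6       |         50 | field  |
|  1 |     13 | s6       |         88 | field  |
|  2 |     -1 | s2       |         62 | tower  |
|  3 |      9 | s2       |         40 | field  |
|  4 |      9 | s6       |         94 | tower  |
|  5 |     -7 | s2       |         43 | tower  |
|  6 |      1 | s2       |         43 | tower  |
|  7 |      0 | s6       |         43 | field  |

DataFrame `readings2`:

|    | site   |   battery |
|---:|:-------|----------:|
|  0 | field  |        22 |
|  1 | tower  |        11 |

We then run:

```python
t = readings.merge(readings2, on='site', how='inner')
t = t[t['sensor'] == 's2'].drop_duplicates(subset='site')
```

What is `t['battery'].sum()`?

33

merge on 'site' (how='inner') → 8 rows:
   temp sensor  humidity   site  battery
0    14     s6        50  field       22
1    13     s6        88  field       22
2    -1     s2        62  tower       11
3     9     s2        40  field       22
4     9     s6        94  tower       11
5    -7     s2        43  tower       11
6     1     s2        43  tower       11
7     0     s6        43  field       22
filter rows where sensor == 's2':
   temp sensor  humidity   site  battery
2    -1     s2        62  tower       11
3     9     s2        40  field       22
5    -7     s2        43  tower       11
6     1     s2        43  tower       11
drop duplicate site (keep=first):
   temp sensor  humidity   site  battery
2    -1     s2        62  tower       11
3     9     s2        40  field       22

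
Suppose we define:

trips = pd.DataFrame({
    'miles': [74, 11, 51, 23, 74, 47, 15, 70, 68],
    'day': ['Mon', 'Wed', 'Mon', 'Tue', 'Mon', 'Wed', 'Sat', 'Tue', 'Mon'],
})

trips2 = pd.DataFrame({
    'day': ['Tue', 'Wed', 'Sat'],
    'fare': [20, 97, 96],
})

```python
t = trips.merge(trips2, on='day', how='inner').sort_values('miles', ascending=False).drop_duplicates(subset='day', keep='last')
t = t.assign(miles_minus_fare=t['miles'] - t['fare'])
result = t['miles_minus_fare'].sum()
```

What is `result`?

-164

merge on 'day' (how='inner') → 5 rows:
   miles  day  fare
0     11  Wed    97
1     23  Tue    20
2     47  Wed    97
3     15  Sat    96
4     70  Tue    20
sort by miles descending:
   miles  day  fare
4     70  Tue    20
2     47  Wed    97
1     23  Tue    20
3     15  Sat    96
0     11  Wed    97
drop duplicate day (keep=last):
   miles  day  fare
1     23  Tue    20
3     15  Sat    96
0     11  Wed    97
add column miles_minus_fare = t['miles'] - t['fare']:
   miles  day  fare  miles_minus_fare
1     23  Tue    20                 3
3     15  Sat    96               -81
0     11  Wed    97               -86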